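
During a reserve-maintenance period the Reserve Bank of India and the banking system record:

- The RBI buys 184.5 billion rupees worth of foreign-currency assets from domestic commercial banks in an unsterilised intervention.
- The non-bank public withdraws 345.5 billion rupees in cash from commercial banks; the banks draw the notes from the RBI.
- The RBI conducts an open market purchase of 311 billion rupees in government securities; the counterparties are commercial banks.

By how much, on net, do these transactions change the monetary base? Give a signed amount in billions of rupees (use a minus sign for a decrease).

+495.5 billion

RBI balance sheet:
  Assets:      Securities +311B, Foreign assets +184.5B
  Liabilities: Bank reserves +150B, Currency in circulation +345.5B
Commercial banking system:
  Assets:      Reserves at CB +150B, Securities −311B, Foreign assets −184.5B
  Liabilities: Checkable deposits −345.5B
Monetary base = currency + reserves: +345.5B + (+150B) = +495.5 billion.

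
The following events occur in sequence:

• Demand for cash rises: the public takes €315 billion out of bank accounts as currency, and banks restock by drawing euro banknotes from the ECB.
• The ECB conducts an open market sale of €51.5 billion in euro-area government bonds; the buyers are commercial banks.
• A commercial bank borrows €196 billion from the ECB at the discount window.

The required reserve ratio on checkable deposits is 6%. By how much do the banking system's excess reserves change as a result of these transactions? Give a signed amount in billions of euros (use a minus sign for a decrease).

Currency withdrawal €315 billion: reserves −€315B, deposits −€315B.
OMO sale (to banks) €51.5 billion: reserves −€51.5B, deposits 0.
Discount-window loan €196 billion: reserves +€196B, deposits 0.
Totals: Δreserves = −€170.5B, Δdeposits = −€315B.
Δrequired reserves = 6% × −€315B = −€18.9B.
Δexcess reserves = Δreserves − Δrequired = −€170.5B − (−€18.9B) = -€151.6 billion.

-€151.6 billion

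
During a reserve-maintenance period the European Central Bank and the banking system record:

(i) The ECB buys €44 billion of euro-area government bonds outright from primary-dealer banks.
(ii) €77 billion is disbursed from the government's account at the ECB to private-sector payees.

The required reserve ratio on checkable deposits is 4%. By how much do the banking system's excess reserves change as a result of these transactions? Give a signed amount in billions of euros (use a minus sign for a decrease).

+€117.92 billion

OMO purchase (from banks) €44 billion: reserves +€44B, deposits 0.
Government spending €77 billion: reserves +€77B, deposits +€77B.
Totals: Δreserves = +€121B, Δdeposits = +€77B.
Δrequired reserves = 4% × +€77B = +€3.08B.
Δexcess reserves = Δreserves − Δrequired = +€121B − (+€3.08B) = +€117.92 billion.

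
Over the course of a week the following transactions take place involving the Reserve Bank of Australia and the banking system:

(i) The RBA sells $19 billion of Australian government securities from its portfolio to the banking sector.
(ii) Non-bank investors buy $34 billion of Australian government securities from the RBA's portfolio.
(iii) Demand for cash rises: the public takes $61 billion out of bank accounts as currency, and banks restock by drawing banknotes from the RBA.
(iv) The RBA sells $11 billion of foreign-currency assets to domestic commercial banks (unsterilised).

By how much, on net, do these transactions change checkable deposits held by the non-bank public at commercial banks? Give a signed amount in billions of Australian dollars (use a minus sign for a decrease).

-$95 billion

OMO sale (to banks) $19 billion: the counterparty is a bank, so public deposits are unchanged → 0.
Asset sale (to non-banks) $34 billion: non-bank counterparties' bank balances fall → −$34B.
Currency withdrawal $61 billion: non-bank counterparties' bank balances fall → −$61B.
FX sale $11 billion: the counterparty is a bank, so public deposits are unchanged → 0.
Net: 0 − 34 − 61 + 0 = -$95 billion.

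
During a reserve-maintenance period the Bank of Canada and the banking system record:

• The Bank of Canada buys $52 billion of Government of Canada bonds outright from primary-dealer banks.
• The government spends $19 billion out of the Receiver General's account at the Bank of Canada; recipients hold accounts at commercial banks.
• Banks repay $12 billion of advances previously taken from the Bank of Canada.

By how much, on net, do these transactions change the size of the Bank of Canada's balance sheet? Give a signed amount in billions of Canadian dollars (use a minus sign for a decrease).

+$40 billion

OMO purchase (from banks) $52 billion: a Bank of Canada asset is acquired → +$52B.
Government spending $19 billion: only the composition of liabilities changes → 0.
Discount-window repayment $12 billion: a Bank of Canada asset is shed → −$12B.
Net: 52 + 0 − 12 = +$40 billion.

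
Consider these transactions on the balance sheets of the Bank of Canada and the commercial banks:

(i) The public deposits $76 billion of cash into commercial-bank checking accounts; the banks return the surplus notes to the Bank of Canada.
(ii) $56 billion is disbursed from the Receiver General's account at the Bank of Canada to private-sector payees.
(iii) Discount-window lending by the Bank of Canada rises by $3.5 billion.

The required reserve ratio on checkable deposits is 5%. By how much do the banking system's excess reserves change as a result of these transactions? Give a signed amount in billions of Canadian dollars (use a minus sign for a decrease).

Currency deposit $76 billion: reserves +$76B, deposits +$76B.
Government spending $56 billion: reserves +$56B, deposits +$56B.
Discount-window loan $3.5 billion: reserves +$3.5B, deposits 0.
Totals: Δreserves = +$135.5B, Δdeposits = +$132B.
Δrequired reserves = 5% × +$132B = +$6.6B.
Δexcess reserves = Δreserves − Δrequired = +$135.5B − (+$6.6B) = +$128.9 billion.

+$128.9 billion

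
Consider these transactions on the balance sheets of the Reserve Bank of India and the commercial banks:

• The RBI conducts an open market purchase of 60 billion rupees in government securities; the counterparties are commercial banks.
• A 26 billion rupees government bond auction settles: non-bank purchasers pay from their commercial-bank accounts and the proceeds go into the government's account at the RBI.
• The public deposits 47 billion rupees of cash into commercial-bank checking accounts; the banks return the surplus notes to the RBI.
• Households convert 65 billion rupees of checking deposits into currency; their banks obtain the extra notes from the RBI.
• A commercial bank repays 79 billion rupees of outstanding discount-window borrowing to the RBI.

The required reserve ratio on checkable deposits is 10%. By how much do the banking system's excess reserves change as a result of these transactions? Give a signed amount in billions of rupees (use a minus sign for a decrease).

-58.6 billion

OMO purchase (from banks) 60 billion rupees: reserves +60B, deposits 0.
Government account inflow 26 billion rupees: reserves −26B, deposits −26B.
Currency deposit 47 billion rupees: reserves +47B, deposits +47B.
Currency withdrawal 65 billion rupees: reserves −65B, deposits −65B.
Discount-window repayment 79 billion rupees: reserves −79B, deposits 0.
Totals: Δreserves = −63B, Δdeposits = −44B.
Δrequired reserves = 10% × −44B = −4.4B.
Δexcess reserves = Δreserves − Δrequired = −63B − (−4.4B) = -58.6 billion.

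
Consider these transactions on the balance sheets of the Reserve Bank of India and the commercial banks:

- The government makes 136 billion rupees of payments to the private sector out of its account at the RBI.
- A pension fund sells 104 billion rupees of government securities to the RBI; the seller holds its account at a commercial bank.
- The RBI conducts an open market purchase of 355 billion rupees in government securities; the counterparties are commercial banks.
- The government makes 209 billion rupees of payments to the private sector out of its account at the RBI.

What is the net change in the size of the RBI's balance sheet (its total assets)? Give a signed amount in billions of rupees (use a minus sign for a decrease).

+459 billion

Government spending 136 billion rupees: only the composition of liabilities changes → 0.
Asset purchase (from non-banks) 104 billion rupees: an RBI asset is acquired → +104B.
OMO purchase (from banks) 355 billion rupees: an RBI asset is acquired → +355B.
Government spending 209 billion rupees: only the composition of liabilities changes → 0.
Net: 0 + 104 + 355 + 0 = +459 billion.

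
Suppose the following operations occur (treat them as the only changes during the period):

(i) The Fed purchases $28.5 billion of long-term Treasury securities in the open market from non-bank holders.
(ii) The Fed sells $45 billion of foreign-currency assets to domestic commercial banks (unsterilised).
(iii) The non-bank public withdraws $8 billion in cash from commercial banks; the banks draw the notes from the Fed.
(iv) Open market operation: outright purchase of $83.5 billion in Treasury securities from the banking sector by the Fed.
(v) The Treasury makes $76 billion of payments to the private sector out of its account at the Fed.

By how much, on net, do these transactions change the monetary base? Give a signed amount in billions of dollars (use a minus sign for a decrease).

+$143 billion

Asset purchase (from non-banks) $28.5 billion: Fed balance sheet expands → +$28.5B.
FX sale $45 billion: Fed balance sheet contracts → −$45B.
Currency withdrawal $8 billion: just a shift between currency and reserves — both are base money → 0.
OMO purchase (from banks) $83.5 billion: Fed balance sheet expands → +$83.5B.
Government spending $76 billion: a non-base liability converts back to reserves → +$76B.
Net: 28.5 − 45 + 0 + 83.5 + 76 = +$143 billion.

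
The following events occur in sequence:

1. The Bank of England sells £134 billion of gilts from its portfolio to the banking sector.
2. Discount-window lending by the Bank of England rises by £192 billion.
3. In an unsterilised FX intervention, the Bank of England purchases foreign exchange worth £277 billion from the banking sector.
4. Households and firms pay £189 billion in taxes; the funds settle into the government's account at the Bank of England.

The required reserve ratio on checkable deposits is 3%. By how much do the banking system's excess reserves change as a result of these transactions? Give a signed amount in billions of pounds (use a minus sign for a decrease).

+£151.67 billion

OMO sale (to banks) £134 billion: reserves −£134B, deposits 0.
Discount-window loan £192 billion: reserves +£192B, deposits 0.
FX purchase £277 billion: reserves +£277B, deposits 0.
Government account inflow £189 billion: reserves −£189B, deposits −£189B.
Totals: Δreserves = +£146B, Δdeposits = −£189B.
Δrequired reserves = 3% × −£189B = −£5.67B.
Δexcess reserves = Δreserves − Δrequired = +£146B − (−£5.67B) = +£151.67 billion.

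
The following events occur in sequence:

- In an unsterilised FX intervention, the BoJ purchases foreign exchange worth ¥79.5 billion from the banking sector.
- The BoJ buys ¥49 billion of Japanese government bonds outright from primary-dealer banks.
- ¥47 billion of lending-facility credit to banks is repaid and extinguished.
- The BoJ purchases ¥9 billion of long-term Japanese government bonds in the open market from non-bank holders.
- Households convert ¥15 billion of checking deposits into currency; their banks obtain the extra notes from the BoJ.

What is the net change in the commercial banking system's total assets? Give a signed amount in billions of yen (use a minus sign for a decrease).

-¥53 billion

FX purchase ¥79.5 billion: just an asset swap on bank balance sheets → 0.
OMO purchase (from banks) ¥49 billion: just an asset swap on bank balance sheets → 0.
Discount-window repayment ¥47 billion: bank balance sheets shrink → −¥47B.
Asset purchase (from non-banks) ¥9 billion: bank balance sheets expand → +¥9B.
Currency withdrawal ¥15 billion: bank balance sheets shrink → −¥15B.
Net: 0 + 0 − 47 + 9 − 15 = -¥53 billion.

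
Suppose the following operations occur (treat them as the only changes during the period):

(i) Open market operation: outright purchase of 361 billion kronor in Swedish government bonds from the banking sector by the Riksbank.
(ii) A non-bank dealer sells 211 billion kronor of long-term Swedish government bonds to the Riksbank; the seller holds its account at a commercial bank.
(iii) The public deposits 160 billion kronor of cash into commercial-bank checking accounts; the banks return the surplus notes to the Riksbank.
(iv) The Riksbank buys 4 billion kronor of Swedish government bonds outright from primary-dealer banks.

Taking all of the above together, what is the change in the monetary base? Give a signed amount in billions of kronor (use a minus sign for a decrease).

+576 billion

Riksbank balance sheet:
  Assets:      Securities +576B
  Liabilities: Bank reserves +736B, Currency in circulation −160B
Commercial banking system:
  Assets:      Reserves at CB +736B, Securities −365B
  Liabilities: Checkable deposits +371B
Monetary base = currency + reserves: −160B + (+736B) = +576 billion.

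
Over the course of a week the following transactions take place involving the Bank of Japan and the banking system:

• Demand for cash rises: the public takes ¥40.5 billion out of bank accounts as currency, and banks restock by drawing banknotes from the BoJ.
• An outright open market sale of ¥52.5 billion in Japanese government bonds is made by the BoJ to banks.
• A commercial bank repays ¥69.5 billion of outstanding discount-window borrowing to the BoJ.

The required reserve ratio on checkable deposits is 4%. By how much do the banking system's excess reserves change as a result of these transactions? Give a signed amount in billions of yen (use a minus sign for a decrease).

Currency withdrawal ¥40.5 billion: reserves −¥40.5B, deposits −¥40.5B.
OMO sale (to banks) ¥52.5 billion: reserves −¥52.5B, deposits 0.
Discount-window repayment ¥69.5 billion: reserves −¥69.5B, deposits 0.
Totals: Δreserves = −¥162.5B, Δdeposits = −¥40.5B.
Δrequired reserves = 4% × −¥40.5B = −¥1.62B.
Δexcess reserves = Δreserves − Δrequired = −¥162.5B − (−¥1.62B) = -¥160.88 billion.

-¥160.88 billion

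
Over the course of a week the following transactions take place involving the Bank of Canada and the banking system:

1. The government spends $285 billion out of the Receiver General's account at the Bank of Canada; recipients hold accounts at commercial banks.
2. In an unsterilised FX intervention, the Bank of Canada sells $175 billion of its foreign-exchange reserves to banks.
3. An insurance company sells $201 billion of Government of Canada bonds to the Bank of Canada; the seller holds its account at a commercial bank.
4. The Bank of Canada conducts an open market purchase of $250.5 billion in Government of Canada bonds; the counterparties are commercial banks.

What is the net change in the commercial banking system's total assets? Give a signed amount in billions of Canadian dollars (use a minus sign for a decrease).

Bank of Canada balance sheet:
  Assets:      Securities +$451.5B, Foreign assets −$175B
  Liabilities: Bank reserves +$561.5B, Government deposits −$285B
Commercial banking system:
  Assets:      Reserves at CB +$561.5B, Securities −$250.5B, Foreign assets +$175B
  Liabilities: Checkable deposits +$486B
Change in total bank assets = +$486 billion.

+$486 billion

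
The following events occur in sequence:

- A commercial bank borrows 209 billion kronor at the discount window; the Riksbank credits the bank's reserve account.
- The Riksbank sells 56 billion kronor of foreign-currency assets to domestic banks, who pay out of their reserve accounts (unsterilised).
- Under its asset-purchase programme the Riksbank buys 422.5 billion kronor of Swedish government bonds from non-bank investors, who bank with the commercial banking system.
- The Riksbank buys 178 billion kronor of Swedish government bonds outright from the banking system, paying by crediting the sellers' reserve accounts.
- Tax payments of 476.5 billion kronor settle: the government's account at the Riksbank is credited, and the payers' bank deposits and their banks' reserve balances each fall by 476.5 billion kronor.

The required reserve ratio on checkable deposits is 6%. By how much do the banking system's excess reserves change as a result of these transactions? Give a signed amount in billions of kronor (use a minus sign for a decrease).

Discount-window loan 209 billion kronor: reserves +209B, deposits 0.
FX sale 56 billion kronor: reserves −56B, deposits 0.
Asset purchase (from non-banks) 422.5 billion kronor: reserves +422.5B, deposits +422.5B.
OMO purchase (from banks) 178 billion kronor: reserves +178B, deposits 0.
Government account inflow 476.5 billion kronor: reserves −476.5B, deposits −476.5B.
Totals: Δreserves = +277B, Δdeposits = −54B.
Δrequired reserves = 6% × −54B = −3.24B.
Δexcess reserves = Δreserves − Δrequired = +277B − (−3.24B) = +280.24 billion.

+280.24 billion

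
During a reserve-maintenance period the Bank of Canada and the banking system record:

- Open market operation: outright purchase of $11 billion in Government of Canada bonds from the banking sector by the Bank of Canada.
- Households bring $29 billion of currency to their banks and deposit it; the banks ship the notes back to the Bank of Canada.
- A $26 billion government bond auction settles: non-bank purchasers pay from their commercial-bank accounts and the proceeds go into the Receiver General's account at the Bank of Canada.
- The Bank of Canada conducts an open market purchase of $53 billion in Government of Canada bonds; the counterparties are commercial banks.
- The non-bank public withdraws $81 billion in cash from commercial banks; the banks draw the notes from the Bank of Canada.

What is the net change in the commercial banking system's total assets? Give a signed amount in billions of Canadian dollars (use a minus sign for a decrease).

OMO purchase (from banks) $11 billion: just an asset swap on bank balance sheets → 0.
Currency deposit $29 billion: bank balance sheets expand → +$29B.
Government account inflow $26 billion: bank balance sheets shrink → −$26B.
OMO purchase (from banks) $53 billion: just an asset swap on bank balance sheets → 0.
Currency withdrawal $81 billion: bank balance sheets shrink → −$81B.
Net: 0 + 29 − 26 + 0 − 81 = -$78 billion.

-$78 billion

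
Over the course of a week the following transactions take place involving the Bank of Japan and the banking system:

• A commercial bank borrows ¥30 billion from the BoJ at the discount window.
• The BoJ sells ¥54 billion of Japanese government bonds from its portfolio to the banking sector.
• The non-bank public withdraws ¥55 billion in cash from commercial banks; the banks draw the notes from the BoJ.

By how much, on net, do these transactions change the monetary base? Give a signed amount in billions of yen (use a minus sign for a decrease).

-¥24 billion

Discount-window loan ¥30 billion: BoJ balance sheet expands → +¥30B.
OMO sale (to banks) ¥54 billion: BoJ balance sheet contracts → −¥54B.
Currency withdrawal ¥55 billion: just a shift between currency and reserves — both are base money → 0.
Net: 30 − 54 + 0 = -¥24 billion.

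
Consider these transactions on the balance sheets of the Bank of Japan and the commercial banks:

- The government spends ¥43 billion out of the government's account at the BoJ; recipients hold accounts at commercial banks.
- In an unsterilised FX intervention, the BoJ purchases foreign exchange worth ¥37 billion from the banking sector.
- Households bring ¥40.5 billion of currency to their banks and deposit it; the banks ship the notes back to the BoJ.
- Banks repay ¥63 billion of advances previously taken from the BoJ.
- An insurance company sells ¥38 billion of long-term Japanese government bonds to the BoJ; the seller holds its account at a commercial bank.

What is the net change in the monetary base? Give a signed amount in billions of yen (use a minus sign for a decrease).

BoJ balance sheet:
  Assets:      Securities +¥38B, Loans to banks −¥63B, Foreign assets +¥37B
  Liabilities: Bank reserves +¥95.5B, Currency in circulation −¥40.5B, Government deposits −¥43B
Monetary base = currency + reserves: −¥40.5B + (+¥95.5B) = +¥55 billion.

+¥55 billion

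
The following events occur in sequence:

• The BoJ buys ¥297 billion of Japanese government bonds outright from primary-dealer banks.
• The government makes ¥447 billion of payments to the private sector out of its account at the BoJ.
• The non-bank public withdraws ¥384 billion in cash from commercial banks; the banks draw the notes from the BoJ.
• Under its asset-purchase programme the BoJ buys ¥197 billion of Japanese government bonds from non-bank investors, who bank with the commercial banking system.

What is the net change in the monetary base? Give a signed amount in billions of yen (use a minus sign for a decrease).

+¥941 billion

OMO purchase (from banks) ¥297 billion: BoJ balance sheet expands → +¥297B.
Government spending ¥447 billion: a non-base liability converts back to reserves → +¥447B.
Currency withdrawal ¥384 billion: just a shift between currency and reserves — both are base money → 0.
Asset purchase (from non-banks) ¥197 billion: BoJ balance sheet expands → +¥197B.
Net: 297 + 447 + 0 + 197 = +¥941 billion.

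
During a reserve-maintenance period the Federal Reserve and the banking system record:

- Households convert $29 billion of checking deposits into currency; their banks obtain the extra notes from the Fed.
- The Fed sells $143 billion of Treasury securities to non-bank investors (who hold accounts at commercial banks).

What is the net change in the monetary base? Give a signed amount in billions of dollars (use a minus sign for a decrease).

-$143 billion

Currency withdrawal $29 billion: just a shift between currency and reserves — both are base money → 0.
Asset sale (to non-banks) $143 billion: Fed balance sheet contracts → −$143B.
Net: 0 − 143 = -$143 billion.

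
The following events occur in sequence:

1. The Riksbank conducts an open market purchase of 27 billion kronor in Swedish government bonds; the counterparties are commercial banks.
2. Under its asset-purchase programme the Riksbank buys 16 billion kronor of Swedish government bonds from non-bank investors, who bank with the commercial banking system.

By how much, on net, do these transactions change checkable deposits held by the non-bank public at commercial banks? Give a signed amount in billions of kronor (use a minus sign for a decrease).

+16 billion

OMO purchase (from banks) 27 billion kronor: the counterparty is a bank, so public deposits are unchanged → 0.
Asset purchase (from non-banks) 16 billion kronor: non-bank counterparties' bank balances rise → +16B.
Net: 0 + 16 = +16 billion.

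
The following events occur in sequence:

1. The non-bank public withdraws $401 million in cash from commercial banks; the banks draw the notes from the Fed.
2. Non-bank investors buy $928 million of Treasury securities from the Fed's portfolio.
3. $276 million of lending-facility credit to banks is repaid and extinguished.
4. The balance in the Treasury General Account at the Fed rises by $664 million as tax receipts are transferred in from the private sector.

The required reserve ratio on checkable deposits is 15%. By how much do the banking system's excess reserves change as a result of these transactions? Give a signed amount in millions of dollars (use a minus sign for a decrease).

Currency withdrawal $401 million: reserves −$401M, deposits −$401M.
Asset sale (to non-banks) $928 million: reserves −$928M, deposits −$928M.
Discount-window repayment $276 million: reserves −$276M, deposits 0.
Government account inflow $664 million: reserves −$664M, deposits −$664M.
Totals: Δreserves = −$2269M, Δdeposits = −$1993M.
Δrequired reserves = 15% × −$1993M = −$298.95M.
Δexcess reserves = Δreserves − Δrequired = −$2269M − (−$298.95M) = -$1970.05 million.

-$1970.05 million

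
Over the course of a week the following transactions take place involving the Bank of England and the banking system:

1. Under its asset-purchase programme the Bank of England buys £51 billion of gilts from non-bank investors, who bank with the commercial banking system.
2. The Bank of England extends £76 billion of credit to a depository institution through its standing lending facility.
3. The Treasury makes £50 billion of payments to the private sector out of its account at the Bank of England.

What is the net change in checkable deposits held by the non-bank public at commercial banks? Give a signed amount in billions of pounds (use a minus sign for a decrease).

Asset purchase (from non-banks) £51 billion: non-bank counterparties' bank balances rise → +£51B.
Discount-window loan £76 billion: the counterparty is a bank, so public deposits are unchanged → 0.
Government spending £50 billion: non-bank counterparties' bank balances rise → +£50B.
Net: 51 + 0 + 50 = +£101 billion.

+£101 billion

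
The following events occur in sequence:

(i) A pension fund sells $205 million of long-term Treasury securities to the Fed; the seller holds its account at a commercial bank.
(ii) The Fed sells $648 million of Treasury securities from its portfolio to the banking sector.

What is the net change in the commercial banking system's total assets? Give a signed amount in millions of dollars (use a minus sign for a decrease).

+$205 million

Fed balance sheet:
  Assets:      Securities −$443M
  Liabilities: Bank reserves −$443M
Commercial banking system:
  Assets:      Reserves at CB −$443M, Securities +$648M
  Liabilities: Checkable deposits +$205M
Change in total bank assets = +$205 million.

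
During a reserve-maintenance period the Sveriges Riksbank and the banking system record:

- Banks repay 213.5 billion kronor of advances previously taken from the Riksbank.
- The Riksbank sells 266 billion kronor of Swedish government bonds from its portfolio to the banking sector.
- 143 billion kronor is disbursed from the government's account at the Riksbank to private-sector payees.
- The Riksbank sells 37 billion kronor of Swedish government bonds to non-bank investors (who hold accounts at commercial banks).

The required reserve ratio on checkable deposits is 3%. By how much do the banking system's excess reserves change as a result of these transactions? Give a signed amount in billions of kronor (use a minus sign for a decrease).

Discount-window repayment 213.5 billion kronor: reserves −213.5B, deposits 0.
OMO sale (to banks) 266 billion kronor: reserves −266B, deposits 0.
Government spending 143 billion kronor: reserves +143B, deposits +143B.
Asset sale (to non-banks) 37 billion kronor: reserves −37B, deposits −37B.
Totals: Δreserves = −373.5B, Δdeposits = +106B.
Δrequired reserves = 3% × +106B = +3.18B.
Δexcess reserves = Δreserves − Δrequired = −373.5B − (+3.18B) = -376.68 billion.

-376.68 billion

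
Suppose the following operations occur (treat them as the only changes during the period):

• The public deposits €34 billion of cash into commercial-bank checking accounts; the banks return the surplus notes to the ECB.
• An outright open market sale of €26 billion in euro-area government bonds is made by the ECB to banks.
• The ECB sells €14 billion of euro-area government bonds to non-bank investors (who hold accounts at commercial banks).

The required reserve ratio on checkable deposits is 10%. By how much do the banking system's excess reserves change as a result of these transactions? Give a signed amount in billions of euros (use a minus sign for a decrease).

-€8 billion

Currency deposit €34 billion: reserves +€34B, deposits +€34B.
OMO sale (to banks) €26 billion: reserves −€26B, deposits 0.
Asset sale (to non-banks) €14 billion: reserves −€14B, deposits −€14B.
Totals: Δreserves = −€6B, Δdeposits = +€20B.
Δrequired reserves = 10% × +€20B = +€2B.
Δexcess reserves = Δreserves − Δrequired = −€6B − (+€2B) = -€8 billion.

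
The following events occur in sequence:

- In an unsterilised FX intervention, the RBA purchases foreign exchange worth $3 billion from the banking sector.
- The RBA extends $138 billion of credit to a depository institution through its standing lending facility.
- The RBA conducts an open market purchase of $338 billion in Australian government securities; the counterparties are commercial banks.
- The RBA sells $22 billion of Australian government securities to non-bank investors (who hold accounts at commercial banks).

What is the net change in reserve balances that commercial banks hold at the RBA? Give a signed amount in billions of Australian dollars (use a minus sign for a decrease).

+$457 billion

RBA balance sheet:
  Assets:      Securities +$316B, Loans to banks +$138B, Foreign assets +$3B
  Liabilities: Bank reserves +$457B
So the change in reserve balances that commercial banks hold at the RBA is +$457 billion.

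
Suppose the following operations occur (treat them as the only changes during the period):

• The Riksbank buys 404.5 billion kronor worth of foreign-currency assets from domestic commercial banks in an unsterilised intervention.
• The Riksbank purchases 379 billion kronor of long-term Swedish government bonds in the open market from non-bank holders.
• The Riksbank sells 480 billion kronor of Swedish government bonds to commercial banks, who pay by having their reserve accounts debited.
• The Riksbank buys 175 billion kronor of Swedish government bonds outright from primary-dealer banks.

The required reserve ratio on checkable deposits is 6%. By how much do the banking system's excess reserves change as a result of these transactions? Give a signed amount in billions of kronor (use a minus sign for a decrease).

+455.76 billion

FX purchase 404.5 billion kronor: reserves +404.5B, deposits 0.
Asset purchase (from non-banks) 379 billion kronor: reserves +379B, deposits +379B.
OMO sale (to banks) 480 billion kronor: reserves −480B, deposits 0.
OMO purchase (from banks) 175 billion kronor: reserves +175B, deposits 0.
Totals: Δreserves = +478.5B, Δdeposits = +379B.
Δrequired reserves = 6% × +379B = +22.74B.
Δexcess reserves = Δreserves − Δrequired = +478.5B − (+22.74B) = +455.76 billion.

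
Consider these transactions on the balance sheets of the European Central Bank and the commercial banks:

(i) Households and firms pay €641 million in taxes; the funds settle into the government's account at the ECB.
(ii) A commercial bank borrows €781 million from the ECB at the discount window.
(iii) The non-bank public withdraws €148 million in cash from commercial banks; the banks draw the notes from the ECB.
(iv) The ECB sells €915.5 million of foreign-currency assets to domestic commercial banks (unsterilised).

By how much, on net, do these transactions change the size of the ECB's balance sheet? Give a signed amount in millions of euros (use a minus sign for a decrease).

ECB balance sheet:
  Assets:      Loans to banks +€781M, Foreign assets −€915.5M
  Liabilities: Bank reserves −€923.5M, Currency in circulation +€148M, Government deposits +€641M
Commercial banking system:
  Assets:      Reserves at CB −€923.5M, Foreign assets +€915.5M
  Liabilities: Checkable deposits −€789M, Borrowings from CB +€781M
Change in total ECB assets = -€134.5 million.

-€134.5 million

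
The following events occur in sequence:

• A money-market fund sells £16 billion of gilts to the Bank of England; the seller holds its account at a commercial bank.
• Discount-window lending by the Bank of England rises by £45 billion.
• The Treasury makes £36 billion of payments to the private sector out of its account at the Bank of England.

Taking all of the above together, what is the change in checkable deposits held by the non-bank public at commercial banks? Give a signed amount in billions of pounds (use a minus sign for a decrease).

Asset purchase (from non-banks) £16 billion: non-bank counterparties' bank balances rise → +£16B.
Discount-window loan £45 billion: the counterparty is a bank, so public deposits are unchanged → 0.
Government spending £36 billion: non-bank counterparties' bank balances rise → +£36B.
Net: 16 + 0 + 36 = +£52 billion.

+£52 billion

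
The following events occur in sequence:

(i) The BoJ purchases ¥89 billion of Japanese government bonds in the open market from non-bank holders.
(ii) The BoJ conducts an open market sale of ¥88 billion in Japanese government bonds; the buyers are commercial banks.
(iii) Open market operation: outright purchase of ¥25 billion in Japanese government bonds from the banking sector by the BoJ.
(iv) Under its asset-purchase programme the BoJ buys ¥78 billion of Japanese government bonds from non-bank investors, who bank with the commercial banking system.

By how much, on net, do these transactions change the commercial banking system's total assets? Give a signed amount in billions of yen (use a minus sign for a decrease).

+¥167 billion

Asset purchase (from non-banks) ¥89 billion: bank balance sheets expand → +¥89B.
OMO sale (to banks) ¥88 billion: just an asset swap on bank balance sheets → 0.
OMO purchase (from banks) ¥25 billion: just an asset swap on bank balance sheets → 0.
Asset purchase (from non-banks) ¥78 billion: bank balance sheets expand → +¥78B.
Net: 89 + 0 + 0 + 78 = +¥167 billion.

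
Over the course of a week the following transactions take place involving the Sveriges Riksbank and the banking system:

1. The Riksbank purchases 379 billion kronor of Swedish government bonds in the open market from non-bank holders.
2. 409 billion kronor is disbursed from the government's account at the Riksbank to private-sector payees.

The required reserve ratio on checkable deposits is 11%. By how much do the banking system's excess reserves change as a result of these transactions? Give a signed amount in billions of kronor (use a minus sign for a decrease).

+701.32 billion

Asset purchase (from non-banks) 379 billion kronor: reserves +379B, deposits +379B.
Government spending 409 billion kronor: reserves +409B, deposits +409B.
Totals: Δreserves = +788B, Δdeposits = +788B.
Δrequired reserves = 11% × +788B = +86.68B.
Δexcess reserves = Δreserves − Δrequired = +788B − (+86.68B) = +701.32 billion.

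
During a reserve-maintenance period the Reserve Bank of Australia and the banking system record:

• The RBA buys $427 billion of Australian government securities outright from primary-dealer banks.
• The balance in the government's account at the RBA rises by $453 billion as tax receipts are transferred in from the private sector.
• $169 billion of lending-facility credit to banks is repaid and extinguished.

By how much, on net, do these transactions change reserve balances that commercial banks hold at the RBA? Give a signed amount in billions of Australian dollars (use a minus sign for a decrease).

RBA balance sheet:
  Assets:      Securities +$427B, Loans to banks −$169B
  Liabilities: Bank reserves −$195B, Government deposits +$453B
Commercial banking system:
  Assets:      Reserves at CB −$195B, Securities −$427B
  Liabilities: Checkable deposits −$453B, Borrowings from CB −$169B
So the change in reserve balances that commercial banks hold at the RBA is -$195 billion.

-$195 billion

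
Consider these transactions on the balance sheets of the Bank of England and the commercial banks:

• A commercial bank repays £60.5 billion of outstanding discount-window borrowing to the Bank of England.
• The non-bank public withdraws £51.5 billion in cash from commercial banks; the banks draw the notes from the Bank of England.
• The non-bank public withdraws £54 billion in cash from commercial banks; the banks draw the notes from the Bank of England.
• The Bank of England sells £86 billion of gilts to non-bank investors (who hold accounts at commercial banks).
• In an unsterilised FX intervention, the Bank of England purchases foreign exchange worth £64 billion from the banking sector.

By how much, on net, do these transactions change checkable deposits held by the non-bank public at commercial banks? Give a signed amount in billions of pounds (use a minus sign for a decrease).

-£191.5 billion

Discount-window repayment £60.5 billion: the counterparty is a bank, so public deposits are unchanged → 0.
Currency withdrawal £51.5 billion: non-bank counterparties' bank balances fall → −£51.5B.
Currency withdrawal £54 billion: non-bank counterparties' bank balances fall → −£54B.
Asset sale (to non-banks) £86 billion: non-bank counterparties' bank balances fall → −£86B.
FX purchase £64 billion: the counterparty is a bank, so public deposits are unchanged → 0.
Net: 0 − 51.5 − 54 − 86 + 0 = -£191.5 billion.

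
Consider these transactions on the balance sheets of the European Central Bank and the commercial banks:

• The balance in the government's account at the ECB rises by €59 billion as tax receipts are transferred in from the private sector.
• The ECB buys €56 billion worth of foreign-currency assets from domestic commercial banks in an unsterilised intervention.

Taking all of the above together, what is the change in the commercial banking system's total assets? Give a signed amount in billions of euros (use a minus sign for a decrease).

-€59 billion

Government account inflow €59 billion: bank balance sheets shrink → −€59B.
FX purchase €56 billion: just an asset swap on bank balance sheets → 0.
Net: −59 + 0 = -€59 billion.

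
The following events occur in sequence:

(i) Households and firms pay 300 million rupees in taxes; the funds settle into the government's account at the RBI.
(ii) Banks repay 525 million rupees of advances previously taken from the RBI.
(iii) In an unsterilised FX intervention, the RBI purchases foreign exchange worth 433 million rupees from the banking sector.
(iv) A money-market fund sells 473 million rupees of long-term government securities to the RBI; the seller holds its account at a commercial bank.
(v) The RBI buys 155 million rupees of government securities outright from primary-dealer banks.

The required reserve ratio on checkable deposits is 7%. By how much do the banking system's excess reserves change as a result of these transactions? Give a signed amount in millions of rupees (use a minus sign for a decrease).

Government account inflow 300 million rupees: reserves −300M, deposits −300M.
Discount-window repayment 525 million rupees: reserves −525M, deposits 0.
FX purchase 433 million rupees: reserves +433M, deposits 0.
Asset purchase (from non-banks) 473 million rupees: reserves +473M, deposits +473M.
OMO purchase (from banks) 155 million rupees: reserves +155M, deposits 0.
Totals: Δreserves = +236M, Δdeposits = +173M.
Δrequired reserves = 7% × +173M = +12.11M.
Δexcess reserves = Δreserves − Δrequired = +236M − (+12.11M) = +223.89 million.

+223.89 million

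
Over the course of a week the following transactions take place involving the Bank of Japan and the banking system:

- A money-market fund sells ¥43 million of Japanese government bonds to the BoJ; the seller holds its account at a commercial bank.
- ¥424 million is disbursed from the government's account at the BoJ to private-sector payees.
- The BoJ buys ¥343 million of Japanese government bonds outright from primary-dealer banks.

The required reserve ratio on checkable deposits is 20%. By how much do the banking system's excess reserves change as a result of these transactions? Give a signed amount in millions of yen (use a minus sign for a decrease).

Asset purchase (from non-banks) ¥43 million: reserves +¥43M, deposits +¥43M.
Government spending ¥424 million: reserves +¥424M, deposits +¥424M.
OMO purchase (from banks) ¥343 million: reserves +¥343M, deposits 0.
Totals: Δreserves = +¥810M, Δdeposits = +¥467M.
Δrequired reserves = 20% × +¥467M = +¥93.4M.
Δexcess reserves = Δreserves − Δrequired = +¥810M − (+¥93.4M) = +¥716.6 million.

+¥716.6 million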